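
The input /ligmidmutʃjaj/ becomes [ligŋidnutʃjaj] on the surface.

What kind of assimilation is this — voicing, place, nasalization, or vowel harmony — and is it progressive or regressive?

/m/→[ŋ] /m/→[n].
Each target copies a feature from the preceding segment, so the direction is progressive.

place assimilation, progressive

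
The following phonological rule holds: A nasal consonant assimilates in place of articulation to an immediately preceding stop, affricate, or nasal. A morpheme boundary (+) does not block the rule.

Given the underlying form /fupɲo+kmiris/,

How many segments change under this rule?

/ɲ/ after /p/ (labial) → [m]
/m/ after /k/ (velar) → [ŋ]
2 segments change.

2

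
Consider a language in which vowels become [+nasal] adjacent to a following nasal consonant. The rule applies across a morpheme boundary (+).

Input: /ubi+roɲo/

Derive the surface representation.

[ubi+rõɲo]

/o/ before nasal /ɲ/ → [õ]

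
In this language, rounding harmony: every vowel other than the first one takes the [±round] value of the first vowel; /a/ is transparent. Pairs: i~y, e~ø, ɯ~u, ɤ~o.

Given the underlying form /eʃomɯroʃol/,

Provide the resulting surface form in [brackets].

/o/ harmonizes with /e/ ([-round]) → [ɤ]
/o/ harmonizes with /e/ ([-round]) → [ɤ]
/o/ harmonizes with /e/ ([-round]) → [ɤ]

[eʃɤmɯrɤʃɤl]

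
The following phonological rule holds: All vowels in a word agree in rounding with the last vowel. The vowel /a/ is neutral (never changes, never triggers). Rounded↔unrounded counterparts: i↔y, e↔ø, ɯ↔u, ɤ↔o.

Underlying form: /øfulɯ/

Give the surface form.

[efɯlɯ]

/ø/ harmonizes with /ɯ/ ([-round]) → [e]
/u/ harmonizes with /ɯ/ ([-round]) → [ɯ]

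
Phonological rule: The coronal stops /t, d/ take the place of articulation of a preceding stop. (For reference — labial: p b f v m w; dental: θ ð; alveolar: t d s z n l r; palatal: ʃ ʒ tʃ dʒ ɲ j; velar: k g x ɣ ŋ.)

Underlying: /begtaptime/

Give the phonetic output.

/t/ after /g/ (velar) → [k]
/t/ after /p/ (labial) → [p]

[begkappime]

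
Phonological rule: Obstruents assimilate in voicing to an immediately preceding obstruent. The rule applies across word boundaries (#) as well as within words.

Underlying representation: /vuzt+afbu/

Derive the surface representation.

[vuzd+afpu]

/t/ after /z/ (voiced) → [d]
/b/ after /f/ (voiceless) → [p]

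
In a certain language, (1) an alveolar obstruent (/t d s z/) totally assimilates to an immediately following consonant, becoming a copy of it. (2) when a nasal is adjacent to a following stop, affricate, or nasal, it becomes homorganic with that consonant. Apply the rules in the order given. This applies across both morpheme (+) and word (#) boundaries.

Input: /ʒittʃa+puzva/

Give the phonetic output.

[ʒitʃtʃa+puvva]

Rule 1: /t/ before /tʃ/ → [tʃ] (total assimilation)
Rule 1: /z/ before /v/ → [v] (total assimilation)
After rule 1: ʒitʃtʃa+puvva
Rule 2: no segment meets the rule's conditions; no change.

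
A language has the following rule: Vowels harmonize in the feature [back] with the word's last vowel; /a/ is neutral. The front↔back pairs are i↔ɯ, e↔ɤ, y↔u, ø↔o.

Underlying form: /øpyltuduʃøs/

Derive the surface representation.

/u/ harmonizes with /ø/ ([-back]) → [y]
/u/ harmonizes with /ø/ ([-back]) → [y]

[øpyltydyʃøs]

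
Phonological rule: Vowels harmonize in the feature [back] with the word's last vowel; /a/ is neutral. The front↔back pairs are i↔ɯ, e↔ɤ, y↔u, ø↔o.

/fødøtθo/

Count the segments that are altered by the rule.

2

/ø/ harmonizes with /o/ ([+back]) → [o]
/ø/ harmonizes with /o/ ([+back]) → [o]
2 segments change.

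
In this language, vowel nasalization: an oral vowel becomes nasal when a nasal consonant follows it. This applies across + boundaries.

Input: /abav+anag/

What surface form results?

/a/ before nasal /n/ → [ã]

[abav+ãnag]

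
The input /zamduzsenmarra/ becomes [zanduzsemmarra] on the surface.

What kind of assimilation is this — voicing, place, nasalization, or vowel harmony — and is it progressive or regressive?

place assimilation, regressive

/m/→[n] /n/→[m].
Each target copies a feature from the following segment, so the direction is regressive.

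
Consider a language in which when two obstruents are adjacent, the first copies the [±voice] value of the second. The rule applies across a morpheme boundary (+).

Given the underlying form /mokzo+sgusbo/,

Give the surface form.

[mogzo+zguzbo]

/k/ before /z/ (voiced) → [g]
/s/ before /g/ (voiced) → [z]
/s/ before /b/ (voiced) → [z]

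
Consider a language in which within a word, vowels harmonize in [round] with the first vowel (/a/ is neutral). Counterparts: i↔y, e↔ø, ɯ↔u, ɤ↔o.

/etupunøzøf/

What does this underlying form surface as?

[etɯpɯnezef]

/u/ harmonizes with /e/ ([-round]) → [ɯ]
/u/ harmonizes with /e/ ([-round]) → [ɯ]
/ø/ harmonizes with /e/ ([-round]) → [e]
/ø/ harmonizes with /e/ ([-round]) → [e]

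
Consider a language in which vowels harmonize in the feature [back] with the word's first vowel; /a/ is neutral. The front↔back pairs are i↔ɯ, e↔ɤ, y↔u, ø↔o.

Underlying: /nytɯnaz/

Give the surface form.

[nytinaz]

/ɯ/ harmonizes with /y/ ([-back]) → [i]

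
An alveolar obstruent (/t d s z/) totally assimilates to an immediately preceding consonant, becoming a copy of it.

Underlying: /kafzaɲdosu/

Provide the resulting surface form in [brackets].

[kaffaɲɲosu]

/z/ after /f/ → [f] (total assimilation)
/d/ after /ɲ/ → [ɲ] (total assimilation)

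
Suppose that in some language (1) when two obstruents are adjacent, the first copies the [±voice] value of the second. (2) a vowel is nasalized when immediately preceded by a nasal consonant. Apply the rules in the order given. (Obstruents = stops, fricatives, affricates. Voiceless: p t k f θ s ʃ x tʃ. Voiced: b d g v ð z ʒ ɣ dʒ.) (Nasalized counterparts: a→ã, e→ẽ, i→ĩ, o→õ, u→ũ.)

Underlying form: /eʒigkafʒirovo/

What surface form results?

Rule 1: /g/ before /k/ (voiceless) → [k]
Rule 1: /f/ before /ʒ/ (voiced) → [v]
After rule 1: eʒikkavʒirovo
Rule 2: no segment meets the rule's conditions; no change.

[eʒikkavʒirovo]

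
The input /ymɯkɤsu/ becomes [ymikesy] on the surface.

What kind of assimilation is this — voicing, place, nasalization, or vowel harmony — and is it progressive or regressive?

/ɯ/→[i] /ɤ/→[e] /u/→[y].
Vowels agree with the first vowel, so the harmony is progressive.

vowel harmony, progressive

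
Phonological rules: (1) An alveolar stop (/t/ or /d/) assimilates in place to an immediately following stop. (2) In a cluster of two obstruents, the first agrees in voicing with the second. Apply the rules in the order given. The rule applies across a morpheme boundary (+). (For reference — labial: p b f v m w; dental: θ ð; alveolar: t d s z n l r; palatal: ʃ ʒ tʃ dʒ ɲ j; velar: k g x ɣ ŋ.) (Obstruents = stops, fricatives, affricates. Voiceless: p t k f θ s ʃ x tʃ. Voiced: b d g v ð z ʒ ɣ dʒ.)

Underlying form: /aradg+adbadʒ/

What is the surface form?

[aragg+abbadʒ]

Rule 1: /d/ before /g/ (velar) → [g]
Rule 1: /d/ before /b/ (labial) → [b]
After rule 1: aragg+abbadʒ
Rule 2: no segment meets the rule's conditions; no change.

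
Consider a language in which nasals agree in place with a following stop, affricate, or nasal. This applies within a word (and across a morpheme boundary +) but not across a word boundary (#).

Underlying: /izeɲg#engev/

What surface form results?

[izeŋg#eŋgev]

/ɲ/ before /g/ (velar) → [ŋ]
/n/ before /g/ (velar) → [ŋ]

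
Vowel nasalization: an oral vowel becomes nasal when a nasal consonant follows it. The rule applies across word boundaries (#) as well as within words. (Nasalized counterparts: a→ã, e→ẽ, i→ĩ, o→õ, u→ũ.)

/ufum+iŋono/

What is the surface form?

/u/ before nasal /m/ → [ũ]
/i/ before nasal /ŋ/ → [ĩ]
/o/ before nasal /n/ → [õ]

[ufũm+ĩŋõno]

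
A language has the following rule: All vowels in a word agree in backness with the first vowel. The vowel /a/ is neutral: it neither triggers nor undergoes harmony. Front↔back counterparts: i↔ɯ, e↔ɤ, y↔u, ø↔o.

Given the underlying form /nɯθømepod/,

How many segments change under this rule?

/ø/ harmonizes with /ɯ/ ([+back]) → [o]
/e/ harmonizes with /ɯ/ ([+back]) → [ɤ]
2 segments change.

2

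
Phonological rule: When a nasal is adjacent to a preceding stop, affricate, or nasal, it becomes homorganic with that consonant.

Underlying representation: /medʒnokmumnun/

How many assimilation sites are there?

3

/n/ after /dʒ/ (palatal) → [ɲ]
/m/ after /k/ (velar) → [ŋ]
/n/ after /m/ (labial) → [m]
3 segments change.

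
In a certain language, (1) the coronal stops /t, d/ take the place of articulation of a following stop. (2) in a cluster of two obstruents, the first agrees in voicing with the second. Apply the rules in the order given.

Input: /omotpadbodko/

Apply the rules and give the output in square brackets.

Rule 1: /t/ before /p/ (labial) → [p]
Rule 1: /d/ before /b/ (labial) → [b]
Rule 1: /d/ before /k/ (velar) → [g]
After rule 1: omoppabbogko
Rule 2: /g/ before /k/ (voiceless) → [k]

[omoppabbokko]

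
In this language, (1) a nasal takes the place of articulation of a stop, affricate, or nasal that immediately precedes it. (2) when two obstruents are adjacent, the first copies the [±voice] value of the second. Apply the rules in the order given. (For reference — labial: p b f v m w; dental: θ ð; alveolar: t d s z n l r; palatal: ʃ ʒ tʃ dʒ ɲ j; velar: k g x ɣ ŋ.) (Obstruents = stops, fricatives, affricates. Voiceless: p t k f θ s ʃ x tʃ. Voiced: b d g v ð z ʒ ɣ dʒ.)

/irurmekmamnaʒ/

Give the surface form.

[irurmekŋammaʒ]

Rule 1: /m/ after /k/ (velar) → [ŋ]
Rule 1: /n/ after /m/ (labial) → [m]
After rule 1: irurmekŋammaʒ
Rule 2: no segment meets the rule's conditions; no change.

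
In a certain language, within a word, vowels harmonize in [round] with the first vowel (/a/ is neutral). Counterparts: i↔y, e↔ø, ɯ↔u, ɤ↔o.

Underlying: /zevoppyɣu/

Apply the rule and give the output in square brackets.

[zevɤppiɣɯ]

/o/ harmonizes with /e/ ([-round]) → [ɤ]
/y/ harmonizes with /e/ ([-round]) → [i]
/u/ harmonizes with /e/ ([-round]) → [ɯ]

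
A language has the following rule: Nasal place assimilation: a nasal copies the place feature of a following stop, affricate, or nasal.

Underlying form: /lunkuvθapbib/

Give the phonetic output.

[luŋkuvθapbib]

/n/ before /k/ (velar) → [ŋ]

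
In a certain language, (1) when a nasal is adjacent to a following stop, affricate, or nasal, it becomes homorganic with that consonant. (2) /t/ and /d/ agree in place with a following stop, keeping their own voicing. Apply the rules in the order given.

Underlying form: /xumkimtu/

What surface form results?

Rule 1: /m/ before /k/ (velar) → [ŋ]
Rule 1: /m/ before /t/ (alveolar) → [n]
After rule 1: xuŋkintu
Rule 2: no segment meets the rule's conditions; no change.

[xuŋkintu]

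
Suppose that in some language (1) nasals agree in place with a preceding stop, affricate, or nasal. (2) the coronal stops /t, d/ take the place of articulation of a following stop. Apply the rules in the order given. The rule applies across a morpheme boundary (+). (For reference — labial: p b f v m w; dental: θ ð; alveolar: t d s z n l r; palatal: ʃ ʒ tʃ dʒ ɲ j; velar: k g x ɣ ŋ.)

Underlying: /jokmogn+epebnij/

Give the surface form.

Rule 1: /m/ after /k/ (velar) → [ŋ]
Rule 1: /n/ after /g/ (velar) → [ŋ]
Rule 1: /n/ after /b/ (labial) → [m]
After rule 1: jokŋogŋ+epebmij
Rule 2: no segment meets the rule's conditions; no change.

[jokŋogŋ+epebmij]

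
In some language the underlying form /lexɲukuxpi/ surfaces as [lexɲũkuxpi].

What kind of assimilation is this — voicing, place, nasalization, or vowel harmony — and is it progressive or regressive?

nasalization, progressive

/u/→[ũ].
Each target copies a feature from the preceding segment, so the direction is progressive.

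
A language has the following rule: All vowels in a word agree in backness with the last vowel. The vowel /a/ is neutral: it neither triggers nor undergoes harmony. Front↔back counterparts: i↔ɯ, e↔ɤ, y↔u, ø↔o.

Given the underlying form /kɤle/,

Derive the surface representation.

/ɤ/ harmonizes with /e/ ([-back]) → [e]

[kele]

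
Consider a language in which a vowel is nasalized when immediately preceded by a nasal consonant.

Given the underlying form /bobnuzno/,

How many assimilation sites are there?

2

/u/ after nasal /n/ → [ũ]
/o/ after nasal /n/ → [õ]
2 segments change.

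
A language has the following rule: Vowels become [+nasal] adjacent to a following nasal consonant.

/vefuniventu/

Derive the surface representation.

/u/ before nasal /n/ → [ũ]
/e/ before nasal /n/ → [ẽ]

[vefũnivẽntu]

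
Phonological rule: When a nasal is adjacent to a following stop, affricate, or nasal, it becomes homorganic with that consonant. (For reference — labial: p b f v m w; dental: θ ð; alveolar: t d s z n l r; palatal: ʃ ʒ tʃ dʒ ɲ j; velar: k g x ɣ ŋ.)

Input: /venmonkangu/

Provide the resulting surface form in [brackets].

[vemmoŋkaŋgu]

/n/ before /m/ (labial) → [m]
/n/ before /k/ (velar) → [ŋ]
/n/ before /g/ (velar) → [ŋ]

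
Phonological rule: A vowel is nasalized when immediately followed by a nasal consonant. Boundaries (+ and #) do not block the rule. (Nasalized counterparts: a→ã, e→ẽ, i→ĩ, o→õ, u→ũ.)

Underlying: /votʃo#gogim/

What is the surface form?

/i/ before nasal /m/ → [ĩ]

[votʃo#gogĩm]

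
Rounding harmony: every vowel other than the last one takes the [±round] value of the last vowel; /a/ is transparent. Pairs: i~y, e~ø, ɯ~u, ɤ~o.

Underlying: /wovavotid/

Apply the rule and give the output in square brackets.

[wɤvavɤtid]

/o/ harmonizes with /i/ ([-round]) → [ɤ]
/o/ harmonizes with /i/ ([-round]) → [ɤ]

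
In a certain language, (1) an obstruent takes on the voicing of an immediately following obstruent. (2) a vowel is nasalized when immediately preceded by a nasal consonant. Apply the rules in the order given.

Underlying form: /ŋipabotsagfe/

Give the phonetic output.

Rule 1: /g/ before /f/ (voiceless) → [k]
After rule 1: ŋipabotsakfe
Rule 2: /i/ after nasal /ŋ/ → [ĩ]

[ŋĩpabotsakfe]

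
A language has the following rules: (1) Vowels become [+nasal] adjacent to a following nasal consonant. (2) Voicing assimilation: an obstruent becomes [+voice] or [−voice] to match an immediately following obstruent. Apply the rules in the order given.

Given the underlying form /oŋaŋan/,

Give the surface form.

Rule 1: /o/ before nasal /ŋ/ → [õ]
Rule 1: /a/ before nasal /ŋ/ → [ã]
Rule 1: /a/ before nasal /n/ → [ã]
After rule 1: õŋãŋãn
Rule 2: no segment meets the rule's conditions; no change.

[õŋãŋãn]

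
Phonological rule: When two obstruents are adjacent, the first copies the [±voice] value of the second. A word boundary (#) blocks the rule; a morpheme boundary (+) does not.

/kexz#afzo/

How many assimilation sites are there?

/x/ before /z/ (voiced) → [ɣ]
/f/ before /z/ (voiced) → [v]
2 segments change.

2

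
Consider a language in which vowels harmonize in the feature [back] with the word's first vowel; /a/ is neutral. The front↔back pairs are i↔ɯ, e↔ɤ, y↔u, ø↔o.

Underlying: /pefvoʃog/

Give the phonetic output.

[pefvøʃøg]

/o/ harmonizes with /e/ ([-back]) → [ø]
/o/ harmonizes with /e/ ([-back]) → [ø]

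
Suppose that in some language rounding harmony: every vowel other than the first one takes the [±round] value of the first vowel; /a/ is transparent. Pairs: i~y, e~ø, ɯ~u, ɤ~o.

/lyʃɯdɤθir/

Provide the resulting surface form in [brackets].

[lyʃudoθyr]

/ɯ/ harmonizes with /y/ ([+round]) → [u]
/ɤ/ harmonizes with /y/ ([+round]) → [o]
/i/ harmonizes with /y/ ([+round]) → [y]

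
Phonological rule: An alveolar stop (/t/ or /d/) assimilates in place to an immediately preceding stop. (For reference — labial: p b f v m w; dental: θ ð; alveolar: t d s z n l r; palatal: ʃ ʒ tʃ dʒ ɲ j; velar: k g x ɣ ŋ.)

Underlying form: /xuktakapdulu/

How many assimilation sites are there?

2

/t/ after /k/ (velar) → [k]
/d/ after /p/ (labial) → [b]
2 segments change.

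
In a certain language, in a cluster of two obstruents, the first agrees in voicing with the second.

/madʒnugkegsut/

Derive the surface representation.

/g/ before /k/ (voiceless) → [k]
/g/ before /s/ (voiceless) → [k]

[madʒnukkeksut]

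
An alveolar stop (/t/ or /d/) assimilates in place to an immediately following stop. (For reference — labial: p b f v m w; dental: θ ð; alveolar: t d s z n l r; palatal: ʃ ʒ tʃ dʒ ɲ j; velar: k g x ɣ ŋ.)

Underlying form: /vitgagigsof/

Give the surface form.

[vikgagigsof]

/t/ before /g/ (velar) → [k]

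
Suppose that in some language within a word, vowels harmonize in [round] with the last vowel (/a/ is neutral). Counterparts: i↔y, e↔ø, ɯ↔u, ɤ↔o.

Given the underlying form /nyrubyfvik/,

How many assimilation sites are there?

/y/ harmonizes with /i/ ([-round]) → [i]
/u/ harmonizes with /i/ ([-round]) → [ɯ]
/y/ harmonizes with /i/ ([-round]) → [i]
3 segments change.

3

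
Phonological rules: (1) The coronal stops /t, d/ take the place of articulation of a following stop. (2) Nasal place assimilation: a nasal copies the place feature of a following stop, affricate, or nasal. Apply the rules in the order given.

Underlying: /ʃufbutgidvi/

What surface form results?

Rule 1: /t/ before /g/ (velar) → [k]
After rule 1: ʃufbukgidvi
Rule 2: no segment meets the rule's conditions; no change.

[ʃufbukgidvi]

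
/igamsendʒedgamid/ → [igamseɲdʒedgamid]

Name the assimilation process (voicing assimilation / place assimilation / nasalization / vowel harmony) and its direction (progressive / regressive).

place assimilation, regressive

/n/→[ɲ].
Each target copies a feature from the following segment, so the direction is regressive.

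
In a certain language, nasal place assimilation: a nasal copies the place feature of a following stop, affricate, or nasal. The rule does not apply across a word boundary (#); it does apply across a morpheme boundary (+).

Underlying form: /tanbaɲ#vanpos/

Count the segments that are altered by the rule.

2

/n/ before /b/ (labial) → [m]
/n/ before /p/ (labial) → [m]
2 segments change.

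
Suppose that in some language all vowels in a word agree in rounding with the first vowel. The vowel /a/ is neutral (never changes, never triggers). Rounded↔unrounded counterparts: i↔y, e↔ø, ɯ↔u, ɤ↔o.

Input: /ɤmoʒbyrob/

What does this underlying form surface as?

[ɤmɤʒbirɤb]

/o/ harmonizes with /ɤ/ ([-round]) → [ɤ]
/y/ harmonizes with /ɤ/ ([-round]) → [i]
/o/ harmonizes with /ɤ/ ([-round]) → [ɤ]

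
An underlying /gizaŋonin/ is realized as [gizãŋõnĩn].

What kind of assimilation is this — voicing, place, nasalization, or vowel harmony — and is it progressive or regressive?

nasalization, regressive

/a/→[ã] /o/→[õ] /i/→[ĩ].
Each target copies a feature from the following segment, so the direction is regressive.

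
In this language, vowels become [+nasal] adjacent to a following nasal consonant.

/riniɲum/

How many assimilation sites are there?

/i/ before nasal /n/ → [ĩ]
/i/ before nasal /ɲ/ → [ĩ]
/u/ before nasal /m/ → [ũ]
3 segments change.

3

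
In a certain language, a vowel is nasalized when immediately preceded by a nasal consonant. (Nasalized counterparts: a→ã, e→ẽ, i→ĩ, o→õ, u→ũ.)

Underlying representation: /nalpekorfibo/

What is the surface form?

[nãlpekorfibo]

/a/ after nasal /n/ → [ã]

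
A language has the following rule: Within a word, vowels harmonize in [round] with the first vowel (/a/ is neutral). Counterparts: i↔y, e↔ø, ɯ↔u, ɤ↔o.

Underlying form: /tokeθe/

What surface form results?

/e/ harmonizes with /o/ ([+round]) → [ø]
/e/ harmonizes with /o/ ([+round]) → [ø]

[tokøθø]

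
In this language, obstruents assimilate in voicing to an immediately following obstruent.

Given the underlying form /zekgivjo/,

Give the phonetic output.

/k/ before /g/ (voiced) → [g]

[zeggivjo]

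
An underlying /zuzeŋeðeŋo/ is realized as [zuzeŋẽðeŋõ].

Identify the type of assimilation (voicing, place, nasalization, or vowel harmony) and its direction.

nasalization, progressive

/e/→[ẽ] /o/→[õ].
Each target copies a feature from the preceding segment, so the direction is progressive.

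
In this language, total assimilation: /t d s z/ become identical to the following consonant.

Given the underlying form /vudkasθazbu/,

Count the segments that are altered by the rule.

3

/d/ before /k/ → [k] (total assimilation)
/s/ before /θ/ → [θ] (total assimilation)
/z/ before /b/ → [b] (total assimilation)
3 segments change.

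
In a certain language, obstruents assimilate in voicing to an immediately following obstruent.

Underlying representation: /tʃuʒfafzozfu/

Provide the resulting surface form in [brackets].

[tʃuʃfavzosfu]

/ʒ/ before /f/ (voiceless) → [ʃ]
/f/ before /z/ (voiced) → [v]
/z/ before /f/ (voiceless) → [s]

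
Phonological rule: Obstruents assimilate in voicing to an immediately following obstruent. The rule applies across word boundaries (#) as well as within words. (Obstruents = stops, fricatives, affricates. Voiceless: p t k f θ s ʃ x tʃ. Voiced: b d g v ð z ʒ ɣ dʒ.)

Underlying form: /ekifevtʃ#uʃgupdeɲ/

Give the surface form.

[ekifeftʃ#uʒgubdeɲ]

/v/ before /tʃ/ (voiceless) → [f]
/ʃ/ before /g/ (voiced) → [ʒ]
/p/ before /d/ (voiced) → [b]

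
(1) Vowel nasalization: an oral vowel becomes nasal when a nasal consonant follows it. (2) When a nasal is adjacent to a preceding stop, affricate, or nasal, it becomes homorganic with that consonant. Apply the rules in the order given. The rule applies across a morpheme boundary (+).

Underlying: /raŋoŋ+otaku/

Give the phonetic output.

[rãŋõŋ+otaku]

Rule 1: /a/ before nasal /ŋ/ → [ã]
Rule 1: /o/ before nasal /ŋ/ → [õ]
After rule 1: rãŋõŋ+otaku
Rule 2: no segment meets the rule's conditions; no change.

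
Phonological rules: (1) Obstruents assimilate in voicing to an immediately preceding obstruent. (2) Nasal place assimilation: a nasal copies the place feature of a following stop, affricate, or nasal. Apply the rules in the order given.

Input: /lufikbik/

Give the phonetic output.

[lufikpik]

Rule 1: /b/ after /k/ (voiceless) → [p]
After rule 1: lufikpik
Rule 2: no segment meets the rule's conditions; no change.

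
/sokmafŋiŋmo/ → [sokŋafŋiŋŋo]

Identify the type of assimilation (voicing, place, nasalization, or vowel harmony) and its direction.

place assimilation, progressive

/m/→[ŋ] /m/→[ŋ].
Each target copies a feature from the preceding segment, so the direction is progressive.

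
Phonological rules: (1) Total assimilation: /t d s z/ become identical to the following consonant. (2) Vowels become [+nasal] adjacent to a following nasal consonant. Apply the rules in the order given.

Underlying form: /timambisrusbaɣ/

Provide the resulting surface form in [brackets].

[tĩmãmbirrubbaɣ]

Rule 1: /s/ before /r/ → [r] (total assimilation)
Rule 1: /s/ before /b/ → [b] (total assimilation)
After rule 1: timambirrubbaɣ
Rule 2: /i/ before nasal /m/ → [ĩ]
Rule 2: /a/ before nasal /m/ → [ã]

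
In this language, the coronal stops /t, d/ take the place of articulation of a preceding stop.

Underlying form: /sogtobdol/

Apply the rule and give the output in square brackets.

/t/ after /g/ (velar) → [k]
/d/ after /b/ (labial) → [b]

[sogkobbol]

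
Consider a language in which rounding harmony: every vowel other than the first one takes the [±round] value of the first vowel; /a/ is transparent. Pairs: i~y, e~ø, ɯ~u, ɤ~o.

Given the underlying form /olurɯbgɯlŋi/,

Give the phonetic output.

/ɯ/ harmonizes with /o/ ([+round]) → [u]
/ɯ/ harmonizes with /o/ ([+round]) → [u]
/i/ harmonizes with /o/ ([+round]) → [y]

[olurubgulŋy]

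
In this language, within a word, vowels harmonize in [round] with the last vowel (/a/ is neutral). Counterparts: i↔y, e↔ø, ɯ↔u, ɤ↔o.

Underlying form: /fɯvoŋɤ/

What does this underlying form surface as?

[fɯvɤŋɤ]

/o/ harmonizes with /ɤ/ ([-round]) → [ɤ]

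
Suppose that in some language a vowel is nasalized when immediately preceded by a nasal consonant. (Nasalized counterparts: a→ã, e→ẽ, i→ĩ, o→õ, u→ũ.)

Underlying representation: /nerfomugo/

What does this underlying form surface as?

[nẽrfomũgo]

/e/ after nasal /n/ → [ẽ]
/u/ after nasal /m/ → [ũ]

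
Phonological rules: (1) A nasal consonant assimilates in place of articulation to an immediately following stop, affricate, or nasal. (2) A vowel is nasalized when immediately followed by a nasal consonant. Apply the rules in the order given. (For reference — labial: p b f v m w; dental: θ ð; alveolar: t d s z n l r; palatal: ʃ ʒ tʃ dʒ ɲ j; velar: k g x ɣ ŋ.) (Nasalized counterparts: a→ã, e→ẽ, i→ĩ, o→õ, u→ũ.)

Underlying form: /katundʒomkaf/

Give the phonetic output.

Rule 1: /n/ before /dʒ/ (palatal) → [ɲ]
Rule 1: /m/ before /k/ (velar) → [ŋ]
After rule 1: katuɲdʒoŋkaf
Rule 2: /u/ before nasal /ɲ/ → [ũ]
Rule 2: /o/ before nasal /ŋ/ → [õ]

[katũɲdʒõŋkaf]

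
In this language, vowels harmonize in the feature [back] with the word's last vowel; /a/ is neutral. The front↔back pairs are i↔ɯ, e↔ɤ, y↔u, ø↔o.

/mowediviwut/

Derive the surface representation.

[mowɤdɯvɯwut]

/e/ harmonizes with /u/ ([+back]) → [ɤ]
/i/ harmonizes with /u/ ([+back]) → [ɯ]
/i/ harmonizes with /u/ ([+back]) → [ɯ]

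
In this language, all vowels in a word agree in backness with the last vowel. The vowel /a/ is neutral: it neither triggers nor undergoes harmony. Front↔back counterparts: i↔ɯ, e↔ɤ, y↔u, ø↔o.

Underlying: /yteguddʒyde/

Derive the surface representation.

[ytegyddʒyde]

/u/ harmonizes with /e/ ([-back]) → [y]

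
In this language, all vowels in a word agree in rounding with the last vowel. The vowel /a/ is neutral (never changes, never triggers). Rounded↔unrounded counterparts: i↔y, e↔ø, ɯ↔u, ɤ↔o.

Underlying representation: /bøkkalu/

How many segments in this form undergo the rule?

No segment meets the rule's conditions.

0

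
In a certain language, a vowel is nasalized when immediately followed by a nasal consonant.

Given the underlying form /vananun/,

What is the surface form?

[vãnãnũn]

/a/ before nasal /n/ → [ã]
/a/ before nasal /n/ → [ã]
/u/ before nasal /n/ → [ũ]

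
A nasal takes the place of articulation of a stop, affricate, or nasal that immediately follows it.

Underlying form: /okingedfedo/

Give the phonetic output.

/n/ before /g/ (velar) → [ŋ]

[okiŋgedfedo]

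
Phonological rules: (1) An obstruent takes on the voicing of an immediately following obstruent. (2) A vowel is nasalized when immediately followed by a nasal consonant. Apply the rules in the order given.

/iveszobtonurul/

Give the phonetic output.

[ivezzoptõnurul]

Rule 1: /s/ before /z/ (voiced) → [z]
Rule 1: /b/ before /t/ (voiceless) → [p]
After rule 1: ivezzoptonurul
Rule 2: /o/ before nasal /n/ → [õ]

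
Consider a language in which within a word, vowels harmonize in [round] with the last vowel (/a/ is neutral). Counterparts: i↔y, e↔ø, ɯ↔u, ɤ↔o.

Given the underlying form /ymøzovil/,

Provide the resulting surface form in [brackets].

/y/ harmonizes with /i/ ([-round]) → [i]
/ø/ harmonizes with /i/ ([-round]) → [e]
/o/ harmonizes with /i/ ([-round]) → [ɤ]

[imezɤvil]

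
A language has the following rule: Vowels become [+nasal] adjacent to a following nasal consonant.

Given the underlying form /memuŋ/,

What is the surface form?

[mẽmũŋ]

/e/ before nasal /m/ → [ẽ]
/u/ before nasal /ŋ/ → [ũ]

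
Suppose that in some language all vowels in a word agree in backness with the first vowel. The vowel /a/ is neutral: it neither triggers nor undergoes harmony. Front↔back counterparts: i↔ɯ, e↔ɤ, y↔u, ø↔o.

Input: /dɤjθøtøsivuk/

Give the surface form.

/ø/ harmonizes with /ɤ/ ([+back]) → [o]
/ø/ harmonizes with /ɤ/ ([+back]) → [o]
/i/ harmonizes with /ɤ/ ([+back]) → [ɯ]

[dɤjθotosɯvuk]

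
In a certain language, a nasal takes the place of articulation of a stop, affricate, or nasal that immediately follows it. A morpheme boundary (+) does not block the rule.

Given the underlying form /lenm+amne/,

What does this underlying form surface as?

[lemm+anne]

/n/ before /m/ (labial) → [m]
/m/ before /n/ (alveolar) → [n]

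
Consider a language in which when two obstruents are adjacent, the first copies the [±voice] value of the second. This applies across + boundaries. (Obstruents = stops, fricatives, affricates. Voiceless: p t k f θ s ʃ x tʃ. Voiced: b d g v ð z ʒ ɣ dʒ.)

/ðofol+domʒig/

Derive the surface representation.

[ðofol+domʒig]

no segment meets the rule's conditions; no change.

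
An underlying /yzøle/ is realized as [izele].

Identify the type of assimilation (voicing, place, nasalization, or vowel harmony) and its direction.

vowel harmony, regressive

/y/→[i] /ø/→[e].
Vowels agree with the last vowel, so the harmony is regressive.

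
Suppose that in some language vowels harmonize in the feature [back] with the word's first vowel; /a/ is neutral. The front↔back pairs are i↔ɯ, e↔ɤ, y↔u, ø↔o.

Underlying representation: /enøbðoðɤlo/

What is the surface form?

[enøbðøðelø]

/o/ harmonizes with /e/ ([-back]) → [ø]
/ɤ/ harmonizes with /e/ ([-back]) → [e]
/o/ harmonizes with /e/ ([-back]) → [ø]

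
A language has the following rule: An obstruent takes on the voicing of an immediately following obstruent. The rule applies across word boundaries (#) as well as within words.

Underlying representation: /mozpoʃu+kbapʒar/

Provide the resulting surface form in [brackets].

/z/ before /p/ (voiceless) → [s]
/k/ before /b/ (voiced) → [g]
/p/ before /ʒ/ (voiced) → [b]

[mospoʃu+gbabʒar]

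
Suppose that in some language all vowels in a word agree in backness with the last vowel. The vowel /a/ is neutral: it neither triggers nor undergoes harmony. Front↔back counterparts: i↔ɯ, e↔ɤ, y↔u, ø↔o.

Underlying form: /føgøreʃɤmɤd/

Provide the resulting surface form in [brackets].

/ø/ harmonizes with /ɤ/ ([+back]) → [o]
/ø/ harmonizes with /ɤ/ ([+back]) → [o]
/e/ harmonizes with /ɤ/ ([+back]) → [ɤ]

[fogorɤʃɤmɤd]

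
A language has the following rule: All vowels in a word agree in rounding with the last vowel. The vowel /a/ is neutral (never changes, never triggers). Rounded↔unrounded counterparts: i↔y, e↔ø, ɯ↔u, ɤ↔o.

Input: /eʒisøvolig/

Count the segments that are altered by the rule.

/ø/ harmonizes with /i/ ([-round]) → [e]
/o/ harmonizes with /i/ ([-round]) → [ɤ]
2 segments change.

2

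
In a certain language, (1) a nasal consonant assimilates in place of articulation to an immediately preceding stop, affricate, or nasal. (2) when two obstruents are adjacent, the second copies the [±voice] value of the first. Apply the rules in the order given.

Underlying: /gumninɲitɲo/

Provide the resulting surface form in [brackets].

[gumminnitno]

Rule 1: /n/ after /m/ (labial) → [m]
Rule 1: /ɲ/ after /n/ (alveolar) → [n]
Rule 1: /ɲ/ after /t/ (alveolar) → [n]
After rule 1: gumminnitno
Rule 2: no segment meets the rule's conditions; no change.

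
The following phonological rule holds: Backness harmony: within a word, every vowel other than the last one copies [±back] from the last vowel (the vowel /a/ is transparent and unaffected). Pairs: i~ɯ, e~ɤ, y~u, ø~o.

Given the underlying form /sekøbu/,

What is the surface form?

/e/ harmonizes with /u/ ([+back]) → [ɤ]
/ø/ harmonizes with /u/ ([+back]) → [o]

[sɤkobu]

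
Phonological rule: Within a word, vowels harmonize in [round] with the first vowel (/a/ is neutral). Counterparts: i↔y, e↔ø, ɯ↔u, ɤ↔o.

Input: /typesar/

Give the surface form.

[typøsar]

/e/ harmonizes with /y/ ([+round]) → [ø]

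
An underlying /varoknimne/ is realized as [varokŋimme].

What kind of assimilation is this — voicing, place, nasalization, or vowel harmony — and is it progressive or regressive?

/n/→[ŋ] /n/→[m].
Each target copies a feature from the preceding segment, so the direction is progressive.

place assimilation, progressive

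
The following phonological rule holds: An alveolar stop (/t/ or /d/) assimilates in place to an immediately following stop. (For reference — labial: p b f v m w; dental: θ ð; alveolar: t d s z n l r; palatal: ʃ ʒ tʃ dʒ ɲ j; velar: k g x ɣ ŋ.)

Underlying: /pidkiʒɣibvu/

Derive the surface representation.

[pigkiʒɣibvu]

/d/ before /k/ (velar) → [g]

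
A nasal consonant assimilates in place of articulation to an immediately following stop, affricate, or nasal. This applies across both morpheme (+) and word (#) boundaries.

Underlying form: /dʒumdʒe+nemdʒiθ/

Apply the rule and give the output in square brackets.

[dʒuɲdʒe+neɲdʒiθ]

/m/ before /dʒ/ (palatal) → [ɲ]
/m/ before /dʒ/ (palatal) → [ɲ]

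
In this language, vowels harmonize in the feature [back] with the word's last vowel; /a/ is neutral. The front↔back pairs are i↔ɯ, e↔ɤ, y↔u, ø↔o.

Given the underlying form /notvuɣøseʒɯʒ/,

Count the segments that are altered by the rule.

2

/ø/ harmonizes with /ɯ/ ([+back]) → [o]
/e/ harmonizes with /ɯ/ ([+back]) → [ɤ]
2 segments change.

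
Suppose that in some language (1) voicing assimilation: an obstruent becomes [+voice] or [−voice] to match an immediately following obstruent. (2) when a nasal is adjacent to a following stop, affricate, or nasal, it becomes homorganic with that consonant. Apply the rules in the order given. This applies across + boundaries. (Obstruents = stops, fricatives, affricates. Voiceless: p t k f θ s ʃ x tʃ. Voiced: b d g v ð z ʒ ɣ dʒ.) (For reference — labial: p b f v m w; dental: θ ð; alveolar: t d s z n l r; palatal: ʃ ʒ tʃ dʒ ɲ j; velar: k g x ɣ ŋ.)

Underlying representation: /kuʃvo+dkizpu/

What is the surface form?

Rule 1: /ʃ/ before /v/ (voiced) → [ʒ]
Rule 1: /d/ before /k/ (voiceless) → [t]
Rule 1: /z/ before /p/ (voiceless) → [s]
After rule 1: kuʒvo+tkispu
Rule 2: no segment meets the rule's conditions; no change.

[kuʒvo+tkispu]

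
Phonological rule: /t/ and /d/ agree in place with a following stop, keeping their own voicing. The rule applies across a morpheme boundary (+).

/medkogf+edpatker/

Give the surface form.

[megkogf+ebpakker]

/d/ before /k/ (velar) → [g]
/d/ before /p/ (labial) → [b]
/t/ before /k/ (velar) → [k]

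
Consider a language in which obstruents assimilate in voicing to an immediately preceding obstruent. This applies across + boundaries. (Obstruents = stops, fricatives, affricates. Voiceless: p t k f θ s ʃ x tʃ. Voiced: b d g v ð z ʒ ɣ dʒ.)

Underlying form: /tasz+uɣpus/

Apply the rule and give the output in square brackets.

/z/ after /s/ (voiceless) → [s]
/p/ after /ɣ/ (voiced) → [b]

[tass+uɣbus]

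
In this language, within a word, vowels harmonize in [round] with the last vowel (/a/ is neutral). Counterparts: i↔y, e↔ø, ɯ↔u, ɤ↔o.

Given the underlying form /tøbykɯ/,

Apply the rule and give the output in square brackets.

[tebikɯ]

/ø/ harmonizes with /ɯ/ ([-round]) → [e]
/y/ harmonizes with /ɯ/ ([-round]) → [i]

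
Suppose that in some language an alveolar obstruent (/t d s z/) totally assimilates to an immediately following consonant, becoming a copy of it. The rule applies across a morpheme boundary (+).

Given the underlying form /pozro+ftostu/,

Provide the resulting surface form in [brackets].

[porro+ftottu]

/z/ before /r/ → [r] (total assimilation)
/s/ before /t/ → [t] (total assimilation)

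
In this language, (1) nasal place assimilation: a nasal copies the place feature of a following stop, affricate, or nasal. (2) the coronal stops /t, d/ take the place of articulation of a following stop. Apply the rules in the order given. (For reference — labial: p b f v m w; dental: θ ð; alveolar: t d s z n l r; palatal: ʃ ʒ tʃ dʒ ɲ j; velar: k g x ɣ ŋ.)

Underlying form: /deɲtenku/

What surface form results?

Rule 1: /ɲ/ before /t/ (alveolar) → [n]
Rule 1: /n/ before /k/ (velar) → [ŋ]
After rule 1: denteŋku
Rule 2: no segment meets the rule's conditions; no change.

[denteŋku]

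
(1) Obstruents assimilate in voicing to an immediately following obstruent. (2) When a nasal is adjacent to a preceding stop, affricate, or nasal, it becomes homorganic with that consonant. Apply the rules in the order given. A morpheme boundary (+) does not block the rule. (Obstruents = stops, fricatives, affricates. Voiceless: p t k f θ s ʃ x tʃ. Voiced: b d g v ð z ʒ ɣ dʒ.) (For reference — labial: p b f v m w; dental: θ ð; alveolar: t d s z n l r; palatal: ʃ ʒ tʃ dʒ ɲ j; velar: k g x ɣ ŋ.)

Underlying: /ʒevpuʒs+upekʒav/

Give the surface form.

[ʒefpuʃs+upegʒav]

Rule 1: /v/ before /p/ (voiceless) → [f]
Rule 1: /ʒ/ before /s/ (voiceless) → [ʃ]
Rule 1: /k/ before /ʒ/ (voiced) → [g]
After rule 1: ʒefpuʃs+upegʒav
Rule 2: no segment meets the rule's conditions; no change.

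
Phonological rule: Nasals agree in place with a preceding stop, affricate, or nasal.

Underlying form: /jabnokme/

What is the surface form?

[jabmokŋe]

/n/ after /b/ (labial) → [m]
/m/ after /k/ (velar) → [ŋ]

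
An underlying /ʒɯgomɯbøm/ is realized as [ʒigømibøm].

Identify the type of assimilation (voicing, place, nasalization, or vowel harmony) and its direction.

/ɯ/→[i] /o/→[ø] /ɯ/→[i].
Vowels agree with the last vowel, so the harmony is regressive.

vowel harmony, regressive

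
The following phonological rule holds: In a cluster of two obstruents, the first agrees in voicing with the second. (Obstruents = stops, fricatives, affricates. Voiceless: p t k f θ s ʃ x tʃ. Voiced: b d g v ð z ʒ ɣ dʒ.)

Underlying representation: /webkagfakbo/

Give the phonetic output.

/b/ before /k/ (voiceless) → [p]
/g/ before /f/ (voiceless) → [k]
/k/ before /b/ (voiced) → [g]

[wepkakfagbo]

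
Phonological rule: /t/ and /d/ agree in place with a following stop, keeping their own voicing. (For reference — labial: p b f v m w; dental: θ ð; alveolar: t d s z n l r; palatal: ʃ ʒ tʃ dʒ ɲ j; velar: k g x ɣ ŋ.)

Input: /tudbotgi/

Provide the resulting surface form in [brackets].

/d/ before /b/ (labial) → [b]
/t/ before /g/ (velar) → [k]

[tubbokgi]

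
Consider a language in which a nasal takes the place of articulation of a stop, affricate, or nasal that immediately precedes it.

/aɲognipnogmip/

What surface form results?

/n/ after /g/ (velar) → [ŋ]
/n/ after /p/ (labial) → [m]
/m/ after /g/ (velar) → [ŋ]

[aɲogŋipmogŋip]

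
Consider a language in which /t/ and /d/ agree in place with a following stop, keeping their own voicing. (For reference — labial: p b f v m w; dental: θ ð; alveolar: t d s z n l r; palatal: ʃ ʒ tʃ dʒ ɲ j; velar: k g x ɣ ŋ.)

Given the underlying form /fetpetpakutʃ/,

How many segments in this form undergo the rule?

2

/t/ before /p/ (labial) → [p]
/t/ before /p/ (labial) → [p]
2 segments change.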